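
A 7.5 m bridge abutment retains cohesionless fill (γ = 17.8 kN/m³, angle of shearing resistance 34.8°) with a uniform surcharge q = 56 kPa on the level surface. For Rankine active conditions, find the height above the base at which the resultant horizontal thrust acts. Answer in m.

K_a = 0.2733.
Triangular part P₁ = ½K_aγH² = 136.8 at H/3 = 2.500 m; rectangular part P₂ = K_a q H = 114.8 at H/2 = 3.750 m.
ȳ = (P₁·2.500 + P₂·3.750)/(P₁+P₂) = 3.070 m.

3.07 m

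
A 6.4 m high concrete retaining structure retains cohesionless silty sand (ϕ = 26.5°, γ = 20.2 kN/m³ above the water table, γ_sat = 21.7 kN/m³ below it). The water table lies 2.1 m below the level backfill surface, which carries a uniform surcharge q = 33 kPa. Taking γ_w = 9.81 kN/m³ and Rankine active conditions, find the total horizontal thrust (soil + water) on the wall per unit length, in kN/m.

301 kN/m

K_a = tan²(45° − φ/2) = 0.3829.
γ' = 21.7 − 9.81 = 11.89 kN/m³. h₂ = H − d_w = 4.3 m.
σ'_h: at surface K_a·q = 12.64; at WT K_a(q+γd_w) = 28.88; at base K_a(q+γd_w+γ'h₂) = 48.46 kPa.
P₁ = ½(12.64+28.88)×2.1 = 43.59; P₂ = ½(28.88+48.46)×4.3 = 166.3; P_w = ½γ_w h₂² = 90.69.
Total = 43.59+166.3+90.69 = 300.6 kN/m.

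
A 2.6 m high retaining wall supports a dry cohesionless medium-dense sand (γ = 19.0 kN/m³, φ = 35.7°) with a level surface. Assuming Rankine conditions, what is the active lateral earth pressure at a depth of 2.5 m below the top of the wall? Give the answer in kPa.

K_a = (1 − sin φ)/(1 + sin φ) = 0.2630.
σ_h = K_a γ z = 0.2630 × 19.0 × 2.5 = 12.49 kPa.

12.5 kPa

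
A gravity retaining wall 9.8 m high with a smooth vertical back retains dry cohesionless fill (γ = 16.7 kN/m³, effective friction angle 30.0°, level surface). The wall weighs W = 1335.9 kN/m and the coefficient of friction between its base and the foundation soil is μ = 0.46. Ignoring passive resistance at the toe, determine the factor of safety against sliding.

K_a = tan²(45° − 30.0°/2) = 0.3333.
P_a = ½K_aγH² = 0.5×0.3333×16.7×9.8² = 267.3 kN/m, acting at H/3 = 3.267 m above the base.
FS_sliding = μW / P_a = 0.46×1335.9 / 267.3 = 2.299.

2.30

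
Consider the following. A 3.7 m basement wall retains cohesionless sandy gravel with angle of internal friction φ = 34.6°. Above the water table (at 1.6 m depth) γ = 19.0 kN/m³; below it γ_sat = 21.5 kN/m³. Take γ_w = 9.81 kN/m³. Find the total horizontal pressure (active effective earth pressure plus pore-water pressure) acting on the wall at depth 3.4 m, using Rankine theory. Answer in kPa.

K_a = (1 − sin φ)/(1 + sin φ) = 0.2756.
γ' = 21.5 − 9.81 = 11.69 kN/m³.
Effective vertical stress at 3.4 m: σ'_v = 19.0×1.6 + 11.69×1.80 = 51.44 kPa.
σ'_h = K_a σ'_v = 0.2756 × 51.44 = 14.18 kPa; u = γ_w × 1.80 = 17.66 kPa.
Total σ_h = 14.18 + 17.66 = 31.84 kPa.

31.8 kPa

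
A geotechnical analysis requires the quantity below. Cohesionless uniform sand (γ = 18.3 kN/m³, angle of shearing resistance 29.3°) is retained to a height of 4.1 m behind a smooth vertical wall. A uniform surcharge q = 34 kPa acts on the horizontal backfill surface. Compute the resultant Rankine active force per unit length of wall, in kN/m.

K_a = tan²(45° − φ/2) = 0.3428.
Soil triangle: ½ K_a γ H² = 0.5×0.3428×18.3×4.1² = 52.73 kN/m.
Surcharge rectangle: K_a q H = 0.3428×34×4.1 = 47.79 kN/m.
Total = 52.73 + 47.79 = 100.5 kN/m.

101 kN/m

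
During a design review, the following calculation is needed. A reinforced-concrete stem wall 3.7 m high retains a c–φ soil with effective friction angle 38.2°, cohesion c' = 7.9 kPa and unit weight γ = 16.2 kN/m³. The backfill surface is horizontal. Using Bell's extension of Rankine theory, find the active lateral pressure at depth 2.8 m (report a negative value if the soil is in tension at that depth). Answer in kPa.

3.02 kPa

K_a = (1 − sin φ)/(1 + sin φ) = 0.2358.
σ_a = K_a γ z − 2c√K_a = 0.2358×16.2×2.8 − 2×7.9×0.4856 = 3.023 kPa.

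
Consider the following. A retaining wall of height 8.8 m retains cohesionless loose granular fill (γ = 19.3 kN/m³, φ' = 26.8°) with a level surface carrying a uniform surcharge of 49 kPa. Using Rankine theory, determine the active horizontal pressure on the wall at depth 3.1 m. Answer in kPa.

41.2 kPa

K_a = (1 − sin φ)/(1 + sin φ) = 0.3785.
σ_v = γz + q = 19.3 × 3.1 + 49 = 108.8 kPa.
σ_h = K_a σ_v = 0.3785 × 108.8 = 41.19 kPa.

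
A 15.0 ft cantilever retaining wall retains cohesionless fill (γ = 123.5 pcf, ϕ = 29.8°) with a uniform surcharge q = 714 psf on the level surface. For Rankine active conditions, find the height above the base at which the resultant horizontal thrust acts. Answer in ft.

K_a = 0.3360.
Triangular part P₁ = ½K_aγH² = 4669 at H/3 = 5.000 ft; rectangular part P₂ = K_a q H = 3599 at H/2 = 7.500 ft.
ȳ = (P₁·5.000 + P₂·7.500)/(P₁+P₂) = 6.088 ft.

6.09 ft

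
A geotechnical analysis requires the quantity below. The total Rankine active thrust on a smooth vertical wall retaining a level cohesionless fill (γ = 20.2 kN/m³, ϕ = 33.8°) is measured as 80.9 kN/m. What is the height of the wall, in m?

5.30 m

K_a = 0.2851. P_a = ½ K_a γ H² ⇒ H = √(2P_a/(K_a γ)).
H = √(2×80.9/(0.2851×20.2)) = 5.300 m.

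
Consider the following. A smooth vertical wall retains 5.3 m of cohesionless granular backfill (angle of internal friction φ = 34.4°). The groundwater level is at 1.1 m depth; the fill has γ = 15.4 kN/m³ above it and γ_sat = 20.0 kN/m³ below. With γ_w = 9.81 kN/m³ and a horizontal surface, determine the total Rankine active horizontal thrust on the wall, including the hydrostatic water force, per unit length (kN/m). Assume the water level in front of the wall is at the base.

134 kN/m

K_a = tan²(45° − φ/2) = 0.2780.
γ' = 20.0 − 9.81 = 10.19 kN/m³. Depth below WT = 4.2 m.
σ'_h at WT = K_a γ d_w = 4.709 kPa; at base = 4.709 + K_a γ' × 4.2 = 16.61 kPa.
P₁ (0–1.1 m) = ½×4.709×1.1 = 2.590. P₂ (1.1–5.3 m) = ½(4.709+16.61)×4.2 = 44.76.
P_w = ½ γ_w h₂² = 0.5×9.81×4.2² = 86.52. Total = 2.590+44.76+86.52 = 133.9 kN/m.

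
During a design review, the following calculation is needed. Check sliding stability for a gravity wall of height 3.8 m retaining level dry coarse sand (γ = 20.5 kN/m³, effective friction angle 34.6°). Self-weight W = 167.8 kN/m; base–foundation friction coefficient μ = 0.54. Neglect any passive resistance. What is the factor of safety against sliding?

K_a = tan²(45° − 34.6°/2) = 0.2756.
P_a = ½K_aγH² = 0.5×0.2756×20.5×3.8² = 40.80 kN/m, acting at H/3 = 1.267 m above the base.
FS_sliding = μW / P_a = 0.54×167.8 / 40.80 = 2.221.

2.22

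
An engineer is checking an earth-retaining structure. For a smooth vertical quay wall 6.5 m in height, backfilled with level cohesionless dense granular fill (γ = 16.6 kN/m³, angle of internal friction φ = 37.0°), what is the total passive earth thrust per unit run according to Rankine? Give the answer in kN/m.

K_p = tan²(45° + φ/2) = 4.023.
P_p = ½ K_p γ H² = 0.5 × 4.023 × 16.6 × 6.5² = 1411 kN/m.

1410 kN/m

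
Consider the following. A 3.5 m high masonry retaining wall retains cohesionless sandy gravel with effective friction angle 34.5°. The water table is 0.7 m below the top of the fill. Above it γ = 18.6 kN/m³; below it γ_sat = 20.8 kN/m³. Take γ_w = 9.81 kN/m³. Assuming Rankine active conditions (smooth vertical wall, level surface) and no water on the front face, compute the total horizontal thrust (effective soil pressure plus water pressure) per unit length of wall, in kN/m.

K_a = tan²(45° − φ/2) = 0.2768.
γ' = 20.8 − 9.81 = 10.99 kN/m³. Depth below WT = 2.8 m.
σ'_h at WT = K_a γ d_w = 3.604 kPa; at base = 3.604 + K_a γ' × 2.8 = 12.12 kPa.
P₁ (0–0.7 m) = ½×3.604×0.7 = 1.261. P₂ (0.7–3.5 m) = ½(3.604+12.12)×2.8 = 22.02.
P_w = ½ γ_w h₂² = 0.5×9.81×2.8² = 38.46. Total = 1.261+22.02+38.46 = 61.73 kN/m.

61.7 kN/m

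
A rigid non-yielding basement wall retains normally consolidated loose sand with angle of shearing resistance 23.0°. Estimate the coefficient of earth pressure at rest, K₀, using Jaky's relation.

0.609

K₀ = 1 − sin φ' = 1 − sin 23.0° = 0.6093.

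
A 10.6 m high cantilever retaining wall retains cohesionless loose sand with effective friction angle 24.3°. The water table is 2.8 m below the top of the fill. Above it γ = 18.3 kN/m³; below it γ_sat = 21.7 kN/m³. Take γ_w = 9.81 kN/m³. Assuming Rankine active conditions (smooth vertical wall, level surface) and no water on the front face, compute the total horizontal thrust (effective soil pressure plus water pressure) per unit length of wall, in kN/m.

646 kN/m

K_a = tan²(45° − φ/2) = 0.4169.
γ' = 21.7 − 9.81 = 11.89 kN/m³. Depth below WT = 7.8 m.
σ'_h at WT = K_a γ d_w = 21.36 kPa; at base = 21.36 + K_a γ' × 7.8 = 60.03 kPa.
P₁ (0–2.8 m) = ½×21.36×2.8 = 29.91. P₂ (2.8–10.6 m) = ½(21.36+60.03)×7.8 = 317.4.
P_w = ½ γ_w h₂² = 0.5×9.81×7.8² = 298.4. Total = 29.91+317.4+298.4 = 645.8 kN/m.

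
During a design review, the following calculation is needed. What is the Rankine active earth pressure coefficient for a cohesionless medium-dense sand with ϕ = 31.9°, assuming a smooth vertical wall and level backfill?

0.309

K_a = tan²(45° − φ/2) = tan²(29.05°) = 0.3085.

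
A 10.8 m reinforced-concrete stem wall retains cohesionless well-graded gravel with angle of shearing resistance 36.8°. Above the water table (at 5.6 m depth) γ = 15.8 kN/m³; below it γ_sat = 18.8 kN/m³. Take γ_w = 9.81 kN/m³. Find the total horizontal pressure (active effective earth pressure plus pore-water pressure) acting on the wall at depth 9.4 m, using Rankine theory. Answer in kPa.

68.0 kPa

K_a = (1 − sin φ)/(1 + sin φ) = 0.2508.
γ' = 18.8 − 9.81 = 8.990 kN/m³.
Effective vertical stress at 9.4 m: σ'_v = 15.8×5.6 + 8.990×3.80 = 122.6 kPa.
σ'_h = K_a σ'_v = 0.2508 × 122.6 = 30.75 kPa; u = γ_w × 3.80 = 37.28 kPa.
Total σ_h = 30.75 + 37.28 = 68.03 kPa.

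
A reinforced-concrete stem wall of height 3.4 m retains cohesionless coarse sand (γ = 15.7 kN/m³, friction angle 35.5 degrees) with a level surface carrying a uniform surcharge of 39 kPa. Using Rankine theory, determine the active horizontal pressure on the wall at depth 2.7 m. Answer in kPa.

21.6 kPa

K_a = (1 − sin φ)/(1 + sin φ) = 0.2653.
σ_v = γz + q = 15.7 × 2.7 + 39 = 81.39 kPa.
σ_h = K_a σ_v = 0.2653 × 81.39 = 21.59 kPa.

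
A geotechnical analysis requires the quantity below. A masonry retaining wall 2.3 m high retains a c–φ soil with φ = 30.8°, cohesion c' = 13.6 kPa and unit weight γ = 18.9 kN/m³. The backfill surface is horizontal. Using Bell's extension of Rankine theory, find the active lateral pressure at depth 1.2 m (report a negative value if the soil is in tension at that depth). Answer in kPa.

-8.13 kPa

K_a = (1 − sin φ)/(1 + sin φ) = 0.3227.
σ_a = K_a γ z − 2c√K_a = 0.3227×18.9×1.2 − 2×13.6×0.5681 = -8.133 kPa.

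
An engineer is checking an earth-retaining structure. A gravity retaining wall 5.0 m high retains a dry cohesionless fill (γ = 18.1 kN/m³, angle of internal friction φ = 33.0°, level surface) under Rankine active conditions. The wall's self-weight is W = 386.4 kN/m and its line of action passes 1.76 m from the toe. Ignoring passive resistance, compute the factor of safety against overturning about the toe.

K_a = tan²(45° − 33.0°/2) = 0.2948.
P_a = ½K_aγH² = 0.5×0.2948×18.1×5.0² = 66.70 kN/m, acting at H/3 = 1.667 m above the base.
Overturning moment M_o = P_a × H/3 = 66.70 × 1.667 = 111.2.
Resisting moment M_r = W × 1.76 = 386.4 × 1.76 = 680.1.
FS_overturning = M_r/M_o = 680.1/111.2 = 6.118.

6.12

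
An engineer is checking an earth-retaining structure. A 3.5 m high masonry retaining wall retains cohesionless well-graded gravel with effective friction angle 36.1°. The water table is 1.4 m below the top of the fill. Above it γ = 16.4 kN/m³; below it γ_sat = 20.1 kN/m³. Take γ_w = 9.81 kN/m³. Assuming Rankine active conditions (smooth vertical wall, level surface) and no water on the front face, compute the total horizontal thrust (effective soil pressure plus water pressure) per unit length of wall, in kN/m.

K_a = tan²(45° − φ/2) = 0.2585.
γ' = 20.1 − 9.81 = 10.29 kN/m³. Depth below WT = 2.1 m.
σ'_h at WT = K_a γ d_w = 5.935 kPa; at base = 5.935 + K_a γ' × 2.1 = 11.52 kPa.
P₁ (0–1.4 m) = ½×5.935×1.4 = 4.155. P₂ (1.4–3.5 m) = ½(5.935+11.52)×2.1 = 18.33.
P_w = ½ γ_w h₂² = 0.5×9.81×2.1² = 21.63. Total = 4.155+18.33+21.63 = 44.11 kN/m.

44.1 kN/m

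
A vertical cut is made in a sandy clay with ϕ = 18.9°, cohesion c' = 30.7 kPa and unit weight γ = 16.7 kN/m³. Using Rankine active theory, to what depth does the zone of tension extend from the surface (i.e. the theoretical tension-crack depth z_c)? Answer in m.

5.14 m

K_a = tan²(45° − 18.9°/2) = 0.5107; √K_a = 0.7146.
The active pressure is zero where K_a γ z = 2c√K_a, so z_c = 2c/(γ√K_a) = 2×30.7/(16.7×0.7146) = 5.145 m.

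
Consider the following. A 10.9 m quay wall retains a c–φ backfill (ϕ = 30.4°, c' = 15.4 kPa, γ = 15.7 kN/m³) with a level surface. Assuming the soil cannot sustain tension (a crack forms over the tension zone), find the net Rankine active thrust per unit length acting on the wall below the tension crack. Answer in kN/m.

144 kN/m

K_a = 0.3280; √K_a = 0.5727.
Tension-crack depth z_c = 2c/(γ√K_a) = 2×15.4/(15.7×0.5727) = 3.425 m.
σ_a at base = K_a γ H − 2c√K_a = 0.3280×15.7×10.9 − 2×15.4×0.5727 = 38.49 kPa.
P_a = ½ × 38.49 × (H − z_c) = 0.5×38.49×7.475 = 143.8 kN/m.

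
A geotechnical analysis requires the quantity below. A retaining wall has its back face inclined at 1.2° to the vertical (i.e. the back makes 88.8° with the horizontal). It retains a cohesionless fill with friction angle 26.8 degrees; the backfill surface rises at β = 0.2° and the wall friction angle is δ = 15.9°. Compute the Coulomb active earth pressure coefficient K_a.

K_a = sin²(α+φ) / [sin²α · sin(α−δ) · (1 + √{sin(φ+δ)sin(φ−β) / (sin(α−δ)sin(α+β))})²].
With α = 88.8°, φ = 26.8°, δ = 15.9°, β = 0.2°: K_a = 0.3482.

0.348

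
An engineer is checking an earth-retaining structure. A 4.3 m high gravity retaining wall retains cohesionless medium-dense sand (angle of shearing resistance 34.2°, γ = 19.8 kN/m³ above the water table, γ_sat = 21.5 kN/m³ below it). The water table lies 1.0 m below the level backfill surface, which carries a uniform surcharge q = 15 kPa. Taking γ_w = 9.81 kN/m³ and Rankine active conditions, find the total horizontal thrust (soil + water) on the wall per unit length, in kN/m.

K_a = tan²(45° − φ/2) = 0.2803.
γ' = 21.5 − 9.81 = 11.69 kN/m³. h₂ = H − d_w = 3.3 m.
σ'_h: at surface K_a·q = 4.205; at WT K_a(q+γd_w) = 9.756; at base K_a(q+γd_w+γ'h₂) = 20.57 kPa.
P₁ = ½(4.205+9.756)×1.0 = 6.981; P₂ = ½(9.756+20.57)×3.3 = 50.04; P_w = ½γ_w h₂² = 53.42.
Total = 6.981+50.04+53.42 = 110.4 kN/m.

110 kN/m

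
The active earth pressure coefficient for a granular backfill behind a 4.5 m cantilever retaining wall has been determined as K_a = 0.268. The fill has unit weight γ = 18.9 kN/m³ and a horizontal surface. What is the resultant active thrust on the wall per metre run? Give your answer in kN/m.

P = ½ K_a γ H² = 0.5 × 0.268 × 18.9 × 4.5² = 51.29 kN/m.

51.3 kN/m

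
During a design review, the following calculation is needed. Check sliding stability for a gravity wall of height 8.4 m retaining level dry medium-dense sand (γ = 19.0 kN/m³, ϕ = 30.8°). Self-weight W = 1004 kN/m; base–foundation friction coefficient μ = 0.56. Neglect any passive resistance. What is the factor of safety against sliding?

2.60

K_a = tan²(45° − 30.8°/2) = 0.3227.
P_a = ½K_aγH² = 0.5×0.3227×19.0×8.4² = 216.3 kN/m, acting at H/3 = 2.800 m above the base.
FS_sliding = μW / P_a = 0.56×1004 / 216.3 = 2.599.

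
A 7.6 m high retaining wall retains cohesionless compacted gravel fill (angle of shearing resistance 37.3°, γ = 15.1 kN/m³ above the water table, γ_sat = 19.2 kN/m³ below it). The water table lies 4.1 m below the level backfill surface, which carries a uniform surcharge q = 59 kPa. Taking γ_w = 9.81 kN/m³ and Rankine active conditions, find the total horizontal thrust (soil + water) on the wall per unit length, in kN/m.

269 kN/m

K_a = tan²(45° − φ/2) = 0.2453.
γ' = 19.2 − 9.81 = 9.390 kN/m³. h₂ = H − d_w = 3.5 m.
σ'_h: at surface K_a·q = 14.48; at WT K_a(q+γd_w) = 29.66; at base K_a(q+γd_w+γ'h₂) = 37.73 kPa.
P₁ = ½(14.48+29.66)×4.1 = 90.48; P₂ = ½(29.66+37.73)×3.5 = 117.9; P_w = ½γ_w h₂² = 60.09.
Total = 90.48+117.9+60.09 = 268.5 kN/m.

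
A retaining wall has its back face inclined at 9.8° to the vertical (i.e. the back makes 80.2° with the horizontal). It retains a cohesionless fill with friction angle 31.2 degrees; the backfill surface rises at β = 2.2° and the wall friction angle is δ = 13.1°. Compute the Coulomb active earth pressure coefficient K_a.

K_a = sin²(α+φ) / [sin²α · sin(α−δ) · (1 + √{sin(φ+δ)sin(φ−β) / (sin(α−δ)sin(α+β))})²].
With α = 80.2°, φ = 31.2°, δ = 13.1°, β = 2.2°: K_a = 0.3744.

0.374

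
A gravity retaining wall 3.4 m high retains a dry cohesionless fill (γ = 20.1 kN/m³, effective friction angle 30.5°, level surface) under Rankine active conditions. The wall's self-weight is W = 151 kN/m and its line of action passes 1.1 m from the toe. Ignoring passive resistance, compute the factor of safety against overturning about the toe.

K_a = tan²(45° − 30.5°/2) = 0.3267.
P_a = ½K_aγH² = 0.5×0.3267×20.1×3.4² = 37.95 kN/m, acting at H/3 = 1.133 m above the base.
Overturning moment M_o = P_a × H/3 = 37.95 × 1.133 = 43.01.
Resisting moment M_r = W × 1.1 = 151 × 1.1 = 166.1.
FS_overturning = M_r/M_o = 166.1/43.01 = 3.862.

3.86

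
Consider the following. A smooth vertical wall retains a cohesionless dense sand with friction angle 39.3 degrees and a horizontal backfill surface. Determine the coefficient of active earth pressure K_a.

0.224

K_a = (1 − sin φ)/(1 + sin φ) = (1 − sin 39.3°)/(1 + sin 39.3°) = 0.2245.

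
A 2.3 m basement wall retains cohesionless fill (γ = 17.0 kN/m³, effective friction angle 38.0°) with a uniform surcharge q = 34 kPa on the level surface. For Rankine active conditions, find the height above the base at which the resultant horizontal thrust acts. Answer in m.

K_a = 0.2379.
Triangular part P₁ = ½K_aγH² = 10.70 at H/3 = 0.7667 m; rectangular part P₂ = K_a q H = 18.60 at H/2 = 1.150 m.
ȳ = (P₁·0.7667 + P₂·1.150)/(P₁+P₂) = 1.010 m.

1.01 m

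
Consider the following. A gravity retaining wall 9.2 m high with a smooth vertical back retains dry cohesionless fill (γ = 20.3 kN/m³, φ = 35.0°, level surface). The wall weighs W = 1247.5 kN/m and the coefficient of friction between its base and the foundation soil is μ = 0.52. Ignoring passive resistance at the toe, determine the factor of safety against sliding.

2.79

K_a = tan²(45° − 35.0°/2) = 0.2710.
P_a = ½K_aγH² = 0.5×0.2710×20.3×9.2² = 232.8 kN/m, acting at H/3 = 3.067 m above the base.
FS_sliding = μW / P_a = 0.52×1247.5 / 232.8 = 2.786.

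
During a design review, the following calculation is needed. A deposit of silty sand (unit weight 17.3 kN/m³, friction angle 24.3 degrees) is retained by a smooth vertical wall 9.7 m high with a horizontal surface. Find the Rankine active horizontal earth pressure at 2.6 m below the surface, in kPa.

K_a = (1 − sin φ)/(1 + sin φ) = 0.4169.
σ_h = K_a γ z = 0.4169 × 17.3 × 2.6 = 18.75 kPa.

18.8 kPa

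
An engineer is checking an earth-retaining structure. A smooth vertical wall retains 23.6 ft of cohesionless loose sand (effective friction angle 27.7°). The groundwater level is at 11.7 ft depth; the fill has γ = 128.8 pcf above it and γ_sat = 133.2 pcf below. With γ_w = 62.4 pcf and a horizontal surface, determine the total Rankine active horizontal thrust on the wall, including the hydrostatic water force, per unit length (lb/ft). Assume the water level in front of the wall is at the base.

16000 lb/ft

K_a = tan²(45° − φ/2) = 0.3653.
γ' = 133.2 − 62.4 = 70.80 pcf. Depth below WT = 11.9 ft.
σ'_h at WT = K_a γ d_w = 550.5 psf; at base = 550.5 + K_a γ' × 11.9 = 858.3 psf.
P₁ (0–11.7 ft) = ½×550.5×11.7 = 3221. P₂ (11.7–23.6 ft) = ½(550.5+858.3)×11.9 = 8383.
P_w = ½ γ_w h₂² = 0.5×62.4×11.9² = 4418. Total = 3221+8383+4418 = 16020 lb/ft.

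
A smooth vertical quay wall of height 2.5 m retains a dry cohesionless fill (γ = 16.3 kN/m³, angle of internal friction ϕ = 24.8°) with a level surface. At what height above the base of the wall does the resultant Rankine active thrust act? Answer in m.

K_a = 0.4090.
The pressure distribution is triangular, so the resultant acts at H/3 above the base = 2.5/3 = 0.8333 m.

0.833 m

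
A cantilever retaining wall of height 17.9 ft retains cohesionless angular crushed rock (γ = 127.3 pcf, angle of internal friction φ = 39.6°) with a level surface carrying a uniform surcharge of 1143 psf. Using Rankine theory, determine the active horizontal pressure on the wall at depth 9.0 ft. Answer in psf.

K_a = (1 − sin φ)/(1 + sin φ) = 0.2214.
σ_v = γz + q = 127.3 × 9.0 + 1143 = 2289 psf.
σ_h = K_a σ_v = 0.2214 × 2289 = 506.8 psf.

507 psf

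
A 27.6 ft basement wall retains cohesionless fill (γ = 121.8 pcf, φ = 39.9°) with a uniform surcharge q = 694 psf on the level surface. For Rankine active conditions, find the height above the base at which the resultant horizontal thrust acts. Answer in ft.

10.5 ft

K_a = 0.2184.
Triangular part P₁ = ½K_aγH² = 10130 at H/3 = 9.200 ft; rectangular part P₂ = K_a q H = 4184 at H/2 = 13.80 ft.
ȳ = (P₁·9.200 + P₂·13.80)/(P₁+P₂) = 10.54 ft.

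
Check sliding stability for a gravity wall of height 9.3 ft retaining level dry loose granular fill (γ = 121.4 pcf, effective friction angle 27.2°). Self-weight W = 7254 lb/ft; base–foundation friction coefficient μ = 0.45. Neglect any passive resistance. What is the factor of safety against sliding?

K_a = tan²(45° − 27.2°/2) = 0.3726.
P_a = ½K_aγH² = 0.5×0.3726×121.4×9.3² = 1956 lb/ft, acting at H/3 = 3.100 ft above the base.
FS_sliding = μW / P_a = 0.45×7254 / 1956 = 1.669.

1.67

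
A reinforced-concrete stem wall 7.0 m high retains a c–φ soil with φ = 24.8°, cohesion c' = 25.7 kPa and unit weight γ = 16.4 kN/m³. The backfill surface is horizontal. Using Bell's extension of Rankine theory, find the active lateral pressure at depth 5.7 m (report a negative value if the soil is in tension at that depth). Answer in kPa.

5.36 kPa

K_a = (1 − sin φ)/(1 + sin φ) = 0.4090.
σ_a = K_a γ z − 2c√K_a = 0.4090×16.4×5.7 − 2×25.7×0.6395 = 5.361 kPa.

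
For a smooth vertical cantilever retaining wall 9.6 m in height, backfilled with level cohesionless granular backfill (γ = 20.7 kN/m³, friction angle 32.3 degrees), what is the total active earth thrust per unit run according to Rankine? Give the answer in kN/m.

289 kN/m

K_a = tan²(45° − φ/2) = 0.3035.
P_a = ½ K_a γ H² = 0.5 × 0.3035 × 20.7 × 9.6² = 289.5 kN/m.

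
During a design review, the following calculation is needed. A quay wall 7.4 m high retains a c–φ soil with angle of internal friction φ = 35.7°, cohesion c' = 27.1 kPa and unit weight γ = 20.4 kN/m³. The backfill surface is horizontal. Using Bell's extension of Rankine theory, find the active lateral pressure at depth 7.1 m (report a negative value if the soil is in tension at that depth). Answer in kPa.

K_a = (1 − sin φ)/(1 + sin φ) = 0.2630.
σ_a = K_a γ z − 2c√K_a = 0.2630×20.4×7.1 − 2×27.1×0.5128 = 10.30 kPa.

10.3 kPa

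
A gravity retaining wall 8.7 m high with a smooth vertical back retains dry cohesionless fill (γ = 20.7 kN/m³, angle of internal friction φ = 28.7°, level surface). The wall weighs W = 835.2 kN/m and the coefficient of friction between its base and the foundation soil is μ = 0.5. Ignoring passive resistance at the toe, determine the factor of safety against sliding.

K_a = tan²(45° − 28.7°/2) = 0.3511.
P_a = ½K_aγH² = 0.5×0.3511×20.7×8.7² = 275.1 kN/m, acting at H/3 = 2.900 m above the base.
FS_sliding = μW / P_a = 0.5×835.2 / 275.1 = 1.518.

1.52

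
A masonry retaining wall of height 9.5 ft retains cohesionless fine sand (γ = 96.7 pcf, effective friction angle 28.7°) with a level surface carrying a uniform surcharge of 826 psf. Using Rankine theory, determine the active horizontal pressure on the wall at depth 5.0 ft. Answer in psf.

460 psf

K_a = (1 − sin φ)/(1 + sin φ) = 0.3511.
σ_v = γz + q = 96.7 × 5.0 + 826 = 1310 psf.
σ_h = K_a σ_v = 0.3511 × 1310 = 459.8 psf.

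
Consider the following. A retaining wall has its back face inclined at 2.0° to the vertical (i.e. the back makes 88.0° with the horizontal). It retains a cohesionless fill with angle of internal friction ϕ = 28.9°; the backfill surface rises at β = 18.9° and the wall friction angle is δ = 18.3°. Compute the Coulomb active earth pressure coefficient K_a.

0.448

K_a = sin²(α+φ) / [sin²α · sin(α−δ) · (1 + √{sin(φ+δ)sin(φ−β) / (sin(α−δ)sin(α+β))})²].
With α = 88.0°, φ = 28.9°, δ = 18.3°, β = 18.9°: K_a = 0.4479.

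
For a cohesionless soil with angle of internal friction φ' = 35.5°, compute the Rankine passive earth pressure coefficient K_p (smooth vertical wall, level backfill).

3.77

K_p = (1 + sin φ)/(1 − sin φ) = tan²(45° + 35.5°/2) = 3.770.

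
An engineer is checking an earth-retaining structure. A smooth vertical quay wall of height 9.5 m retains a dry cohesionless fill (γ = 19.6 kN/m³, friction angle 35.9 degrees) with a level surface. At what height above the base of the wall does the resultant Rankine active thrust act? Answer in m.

K_a = 0.2607.
The pressure distribution is triangular, so the resultant acts at H/3 above the base = 9.5/3 = 3.167 m.

3.17 m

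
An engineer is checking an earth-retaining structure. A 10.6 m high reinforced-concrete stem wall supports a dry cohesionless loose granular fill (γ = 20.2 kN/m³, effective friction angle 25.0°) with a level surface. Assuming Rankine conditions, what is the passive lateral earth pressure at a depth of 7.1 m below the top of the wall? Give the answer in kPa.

K_p = (1 + sin φ)/(1 − sin φ) = 2.464.
σ_h = K_p γ z = 2.464 × 20.2 × 7.1 = 353.4 kPa.

353 kPa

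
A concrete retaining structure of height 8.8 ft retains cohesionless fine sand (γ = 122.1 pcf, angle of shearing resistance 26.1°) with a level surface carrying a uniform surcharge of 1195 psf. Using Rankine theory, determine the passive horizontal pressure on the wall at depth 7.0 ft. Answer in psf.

5270 psf

K_p = (1 + sin φ)/(1 − sin φ) = 2.571.
σ_v = γz + q = 122.1 × 7.0 + 1195 = 2050 psf.
σ_h = K_p σ_v = 2.571 × 2050 = 5270 psf.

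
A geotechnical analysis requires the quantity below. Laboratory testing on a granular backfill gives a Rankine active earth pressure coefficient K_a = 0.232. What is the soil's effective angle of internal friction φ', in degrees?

38.6°

K_a = tan²(45° − φ/2) ⇒ 45° − φ/2 = arctan(√0.232) = 25.72°.
φ = 2(45° − 25.72°) = 38.56°.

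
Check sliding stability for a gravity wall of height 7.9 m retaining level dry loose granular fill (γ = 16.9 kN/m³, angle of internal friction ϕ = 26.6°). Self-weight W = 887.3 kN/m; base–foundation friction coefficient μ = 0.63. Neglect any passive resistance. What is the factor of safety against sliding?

2.78

K_a = tan²(45° − 26.6°/2) = 0.3814.
P_a = ½K_aγH² = 0.5×0.3814×16.9×7.9² = 201.2 kN/m, acting at H/3 = 2.633 m above the base.
FS_sliding = μW / P_a = 0.63×887.3 / 201.2 = 2.779.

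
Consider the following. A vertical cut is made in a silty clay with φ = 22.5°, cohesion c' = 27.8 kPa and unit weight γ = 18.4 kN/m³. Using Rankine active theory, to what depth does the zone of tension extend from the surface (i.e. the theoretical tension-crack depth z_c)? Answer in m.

4.52 m

K_a = tan²(45° − 22.5°/2) = 0.4465; √K_a = 0.6682.
The active pressure is zero where K_a γ z = 2c√K_a, so z_c = 2c/(γ√K_a) = 2×27.8/(18.4×0.6682) = 4.522 m.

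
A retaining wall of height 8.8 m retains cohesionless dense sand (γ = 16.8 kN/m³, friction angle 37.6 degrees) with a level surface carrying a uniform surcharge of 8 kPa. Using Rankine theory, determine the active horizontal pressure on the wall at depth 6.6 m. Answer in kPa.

28.8 kPa

K_a = (1 − sin φ)/(1 + sin φ) = 0.2421.
σ_v = γz + q = 16.8 × 6.6 + 8 = 118.9 kPa.
σ_h = K_a σ_v = 0.2421 × 118.9 = 28.78 kPa.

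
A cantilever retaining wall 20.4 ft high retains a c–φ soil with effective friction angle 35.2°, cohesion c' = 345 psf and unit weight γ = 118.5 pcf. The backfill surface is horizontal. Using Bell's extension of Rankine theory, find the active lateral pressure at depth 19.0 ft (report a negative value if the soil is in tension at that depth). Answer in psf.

247 psf

K_a = (1 − sin φ)/(1 + sin φ) = 0.2687.
σ_a = K_a γ z − 2c√K_a = 0.2687×118.5×19.0 − 2×345×0.5184 = 247.3 psf.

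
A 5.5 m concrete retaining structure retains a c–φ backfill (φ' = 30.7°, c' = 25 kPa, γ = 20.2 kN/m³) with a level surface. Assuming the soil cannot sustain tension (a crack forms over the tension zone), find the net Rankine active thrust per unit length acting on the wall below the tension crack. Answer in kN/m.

4.34 kN/m

K_a = 0.3240; √K_a = 0.5692.
Tension-crack depth z_c = 2c/(γ√K_a) = 2×25/(20.2×0.5692) = 4.348 m.
σ_a at base = K_a γ H − 2c√K_a = 0.3240×20.2×5.5 − 2×25×0.5692 = 7.538 kPa.
P_a = ½ × 7.538 × (H − z_c) = 0.5×7.538×1.152 = 4.340 kN/m.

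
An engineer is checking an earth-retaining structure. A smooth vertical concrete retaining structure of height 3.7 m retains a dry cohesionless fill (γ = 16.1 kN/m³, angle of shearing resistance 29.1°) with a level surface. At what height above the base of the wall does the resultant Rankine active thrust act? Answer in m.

K_a = 0.3456.
The pressure distribution is triangular, so the resultant acts at H/3 above the base = 3.7/3 = 1.233 m.

1.23 m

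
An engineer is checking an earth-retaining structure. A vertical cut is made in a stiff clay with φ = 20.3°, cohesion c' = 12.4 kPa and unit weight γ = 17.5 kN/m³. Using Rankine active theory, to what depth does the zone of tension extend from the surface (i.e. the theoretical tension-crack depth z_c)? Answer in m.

K_a = tan²(45° − 20.3°/2) = 0.4849; √K_a = 0.6963.
The active pressure is zero where K_a γ z = 2c√K_a, so z_c = 2c/(γ√K_a) = 2×12.4/(17.5×0.6963) = 2.035 m.

2.04 m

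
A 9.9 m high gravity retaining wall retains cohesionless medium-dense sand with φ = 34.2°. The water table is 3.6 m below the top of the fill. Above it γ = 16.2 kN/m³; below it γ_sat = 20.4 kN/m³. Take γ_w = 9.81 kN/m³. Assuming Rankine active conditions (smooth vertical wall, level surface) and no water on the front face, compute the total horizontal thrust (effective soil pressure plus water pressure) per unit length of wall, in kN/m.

K_a = tan²(45° − φ/2) = 0.2803.
γ' = 20.4 − 9.81 = 10.59 kN/m³. Depth below WT = 6.3 m.
σ'_h at WT = K_a γ d_w = 16.35 kPa; at base = 16.35 + K_a γ' × 6.3 = 35.05 kPa.
P₁ (0–3.6 m) = ½×16.35×3.6 = 29.43. P₂ (3.6–9.9 m) = ½(16.35+35.05)×6.3 = 161.9.
P_w = ½ γ_w h₂² = 0.5×9.81×6.3² = 194.7. Total = 29.43+161.9+194.7 = 386.0 kN/m.

386 kN/m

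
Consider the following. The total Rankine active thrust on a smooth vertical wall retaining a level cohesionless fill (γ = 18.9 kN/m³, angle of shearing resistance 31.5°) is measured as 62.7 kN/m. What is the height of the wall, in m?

K_a = 0.3136. P_a = ½ K_a γ H² ⇒ H = √(2P_a/(K_a γ)).
H = √(2×62.7/(0.3136×18.9)) = 4.599 m.

4.60 m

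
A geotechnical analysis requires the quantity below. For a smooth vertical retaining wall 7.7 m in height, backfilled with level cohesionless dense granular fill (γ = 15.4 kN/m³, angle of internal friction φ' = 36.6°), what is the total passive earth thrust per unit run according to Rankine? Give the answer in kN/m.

1800 kN/m

K_p = tan²(45° + φ/2) = 3.953.
P_p = ½ K_p γ H² = 0.5 × 3.953 × 15.4 × 7.7² = 1805 kN/m.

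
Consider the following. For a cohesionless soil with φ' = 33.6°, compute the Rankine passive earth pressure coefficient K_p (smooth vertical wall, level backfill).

3.48

K_p = (1 + sin φ)/(1 − sin φ) = tan²(45° + 33.6°/2) = 3.478.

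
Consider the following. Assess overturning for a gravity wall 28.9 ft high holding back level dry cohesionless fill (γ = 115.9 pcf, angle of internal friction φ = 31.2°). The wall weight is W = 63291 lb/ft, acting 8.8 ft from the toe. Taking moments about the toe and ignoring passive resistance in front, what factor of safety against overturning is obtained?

3.76

K_a = tan²(45° − 31.2°/2) = 0.3175.
P_a = ½K_aγH² = 0.5×0.3175×115.9×28.9² = 15370 lb/ft, acting at H/3 = 9.633 ft above the base.
Overturning moment M_o = P_a × H/3 = 15370 × 9.633 = 148000.
Resisting moment M_r = W × 8.8 = 63291 × 8.8 = 557000.
FS_overturning = M_r/M_o = 557000/148000 = 3.762.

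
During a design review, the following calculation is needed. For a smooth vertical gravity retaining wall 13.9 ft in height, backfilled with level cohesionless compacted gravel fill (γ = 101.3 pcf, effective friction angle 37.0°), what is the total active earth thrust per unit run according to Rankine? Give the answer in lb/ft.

K_a = tan²(45° − φ/2) = 0.2486.
P_a = ½ K_a γ H² = 0.5 × 0.2486 × 101.3 × 13.9² = 2433 lb/ft.

2430 lb/ft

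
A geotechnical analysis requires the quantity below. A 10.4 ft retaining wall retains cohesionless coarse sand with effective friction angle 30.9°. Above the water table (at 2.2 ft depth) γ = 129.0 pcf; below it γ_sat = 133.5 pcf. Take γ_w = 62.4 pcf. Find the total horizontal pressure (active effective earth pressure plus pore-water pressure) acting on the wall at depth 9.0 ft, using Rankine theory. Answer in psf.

K_a = (1 − sin φ)/(1 + sin φ) = 0.3214.
γ' = 133.5 − 62.4 = 71.10 pcf.
Effective vertical stress at 9.0 ft: σ'_v = 129.0×2.2 + 71.10×6.80 = 767.3 psf.
σ'_h = K_a σ'_v = 0.3214 × 767.3 = 246.6 psf; u = γ_w × 6.80 = 424.3 psf.
Total σ_h = 246.6 + 424.3 = 670.9 psf.

671 psf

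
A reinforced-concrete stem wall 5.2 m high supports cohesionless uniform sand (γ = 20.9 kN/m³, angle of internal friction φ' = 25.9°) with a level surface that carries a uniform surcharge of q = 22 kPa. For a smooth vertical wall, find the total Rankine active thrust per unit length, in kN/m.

156 kN/m

K_a = tan²(45° − φ/2) = 0.3920.
Soil triangle: ½ K_a γ H² = 0.5×0.3920×20.9×5.2² = 110.8 kN/m.
Surcharge rectangle: K_a q H = 0.3920×22×5.2 = 44.84 kN/m.
Total = 110.8 + 44.84 = 155.6 kN/m.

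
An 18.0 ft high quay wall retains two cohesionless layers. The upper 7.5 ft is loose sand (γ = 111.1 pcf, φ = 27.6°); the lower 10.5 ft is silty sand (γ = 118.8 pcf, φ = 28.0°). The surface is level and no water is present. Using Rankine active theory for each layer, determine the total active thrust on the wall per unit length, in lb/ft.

K_a1 = tan²(45°−27.6°/2) = 0.3668; K_a2 = tan²(45°−28.0°/2) = 0.3610.
Layer 1: σ at base = K_a1 γ₁ h₁ = 305.6 psf; P₁ = ½×305.6×7.5 = 1146.
Layer 2: σ_v at top = γ₁h₁ = 833.2; σ_h top = K_a2×833.2 = 300.8; σ_h base = K_a2×(833.2+118.8×10.5) = 751.2.
P₂ = ½(300.8+751.2)×10.5 = 5523. Total P_a = 1146+5523 = 6669 lb/ft.

6670 lb/ft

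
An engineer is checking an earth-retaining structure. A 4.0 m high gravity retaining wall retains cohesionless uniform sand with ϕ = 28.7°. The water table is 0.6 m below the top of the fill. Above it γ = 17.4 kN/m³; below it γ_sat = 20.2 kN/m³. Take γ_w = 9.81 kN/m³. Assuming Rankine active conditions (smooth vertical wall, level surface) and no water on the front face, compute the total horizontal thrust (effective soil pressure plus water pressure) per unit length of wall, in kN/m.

K_a = tan²(45° − φ/2) = 0.3511.
γ' = 20.2 − 9.81 = 10.39 kN/m³. Depth below WT = 3.4 m.
σ'_h at WT = K_a γ d_w = 3.666 kPa; at base = 3.666 + K_a γ' × 3.4 = 16.07 kPa.
P₁ (0–0.6 m) = ½×3.666×0.6 = 1.100. P₂ (0.6–4.0 m) = ½(3.666+16.07)×3.4 = 33.55.
P_w = ½ γ_w h₂² = 0.5×9.81×3.4² = 56.70. Total = 1.100+33.55+56.70 = 91.35 kN/m.

91.4 kN/m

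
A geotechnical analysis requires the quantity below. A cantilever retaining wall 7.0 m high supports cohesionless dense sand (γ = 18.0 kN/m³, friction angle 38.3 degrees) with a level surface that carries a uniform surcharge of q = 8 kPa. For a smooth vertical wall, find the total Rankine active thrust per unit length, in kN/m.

117 kN/m

K_a = tan²(45° − φ/2) = 0.2347.
Soil triangle: ½ K_a γ H² = 0.5×0.2347×18.0×7.0² = 103.5 kN/m.
Surcharge rectangle: K_a q H = 0.2347×8×7.0 = 13.15 kN/m.
Total = 103.5 + 13.15 = 116.7 kN/m.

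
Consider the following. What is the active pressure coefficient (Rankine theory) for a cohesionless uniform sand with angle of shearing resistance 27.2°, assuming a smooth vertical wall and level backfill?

K_a = (1 − sin φ)/(1 + sin φ) = (1 − sin 27.2°)/(1 + sin 27.2°) = 0.3726.

0.373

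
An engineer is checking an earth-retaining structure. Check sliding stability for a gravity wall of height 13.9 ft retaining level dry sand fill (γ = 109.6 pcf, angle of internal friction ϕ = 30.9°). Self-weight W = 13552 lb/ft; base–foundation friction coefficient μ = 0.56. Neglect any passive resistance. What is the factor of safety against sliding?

2.23

K_a = tan²(45° − 30.9°/2) = 0.3214.
P_a = ½K_aγH² = 0.5×0.3214×109.6×13.9² = 3403 lb/ft, acting at H/3 = 4.633 ft above the base.
FS_sliding = μW / P_a = 0.56×13552 / 3403 = 2.230.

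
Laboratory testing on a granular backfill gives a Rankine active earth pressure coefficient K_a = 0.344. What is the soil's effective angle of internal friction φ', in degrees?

K_a = tan²(45° − φ/2) ⇒ 45° − φ/2 = arctan(√0.344) = 30.39°.
φ = 2(45° − 30.39°) = 29.22°.

29.2°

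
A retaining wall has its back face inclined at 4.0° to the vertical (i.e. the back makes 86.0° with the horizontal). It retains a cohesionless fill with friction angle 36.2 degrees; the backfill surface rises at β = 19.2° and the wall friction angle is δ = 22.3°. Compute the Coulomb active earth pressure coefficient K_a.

0.340

K_a = sin²(α+φ) / [sin²α · sin(α−δ) · (1 + √{sin(φ+δ)sin(φ−β) / (sin(α−δ)sin(α+β))})²].
With α = 86.0°, φ = 36.2°, δ = 22.3°, β = 19.2°: K_a = 0.3398.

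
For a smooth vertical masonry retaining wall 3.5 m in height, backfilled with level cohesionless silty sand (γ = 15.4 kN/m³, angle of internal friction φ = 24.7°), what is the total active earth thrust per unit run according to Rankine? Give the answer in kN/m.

K_a = tan²(45° − φ/2) = 0.4106.
P_a = ½ K_a γ H² = 0.5 × 0.4106 × 15.4 × 3.5² = 38.73 kN/m.

38.7 kN/m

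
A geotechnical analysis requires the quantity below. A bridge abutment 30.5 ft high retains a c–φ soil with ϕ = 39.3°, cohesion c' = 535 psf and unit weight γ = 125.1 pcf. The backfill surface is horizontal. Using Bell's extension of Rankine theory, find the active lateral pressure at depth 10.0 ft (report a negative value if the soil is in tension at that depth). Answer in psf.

-226 psf

K_a = (1 − sin φ)/(1 + sin φ) = 0.2245.
σ_a = K_a γ z − 2c√K_a = 0.2245×125.1×10.0 − 2×535×0.4738 = -226.1 psf.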